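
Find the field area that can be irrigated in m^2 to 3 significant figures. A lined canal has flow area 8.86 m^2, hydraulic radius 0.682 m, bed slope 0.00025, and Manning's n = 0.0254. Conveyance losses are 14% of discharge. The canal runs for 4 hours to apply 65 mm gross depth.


Approach: apply Manning's equation with a conveyance and depth budget, Q = (1/n)*A*R^(2/3)*S^(1/2); Q_field = Q*(1-loss); Area = Q_field*t/(d/1000).
Step 1 — canal discharge (Manning's equation):
  Q = (1/0.0254) * 8.86 * 0.682^(2/3) * 0.00025^(1/2) = 4.2733 m^3/s
Step 2 — delivered flow: Q_field = 4.2733*(1 - 14/100) = 3.6750 m^3/s
Step 3 — volume delivered: V = 3.6750 * 4*3600 = 52920 m^3
Step 4 — area served: A = V / (depth/1000) = 52920 / 0.065 = 814000 m^2
Therefore the field area that can be irrigated = 814000 m^2.


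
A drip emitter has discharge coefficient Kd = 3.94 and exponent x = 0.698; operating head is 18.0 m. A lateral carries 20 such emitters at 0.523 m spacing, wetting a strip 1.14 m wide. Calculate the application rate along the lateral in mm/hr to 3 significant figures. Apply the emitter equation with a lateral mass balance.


Approach: apply the emitter equation with a lateral mass balance, q = Kd*h^x; Q = n*q; rate = Q/(n*spacing*width).
Step 1 — single emitter flow (q = Kd*h^x):
  q = 3.94 * 18.0^0.698 = 29.626 L/hr
Step 2 — total lateral flow: Q = 20 * 29.626 = 592.52 L/hr
Step 3 — wetted area: A = 20 * 0.523 * 1.14 = 11.924 m^2
Step 4 — application rate: Q/A = 592.52/11.924 = 49.7 mm/hr
Therefore the application rate along the lateral = 49.7 mm/hr.


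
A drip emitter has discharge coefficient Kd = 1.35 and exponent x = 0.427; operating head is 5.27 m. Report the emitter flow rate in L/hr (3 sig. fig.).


Approach: apply the emitter characteristic equation, q = Kd * h^x.
q = 1.35 * 5.27^0.427 = 2.75 L/hr
Therefore the emitter flow rate = 2.75 L/hr.


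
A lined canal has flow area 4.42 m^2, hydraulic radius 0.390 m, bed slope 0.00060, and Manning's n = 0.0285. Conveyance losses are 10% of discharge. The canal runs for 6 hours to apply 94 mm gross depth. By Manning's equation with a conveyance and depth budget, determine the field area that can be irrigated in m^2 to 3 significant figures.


Approach: apply Manning's equation with a conveyance and depth budget, Q = (1/n)*A*R^(2/3)*S^(1/2); Q_field = Q*(1-loss); Area = Q_field*t/(d/1000).
Step 1 — canal discharge (Manning's equation):
  Q = (1/0.0285) * 4.42 * 0.390^(2/3) * 0.00060^(1/2) = 2.0278 m^3/s
Step 2 — delivered flow: Q_field = 2.0278*(1 - 10/100) = 1.8250 m^3/s
Step 3 — volume delivered: V = 1.8250 * 6*3600 = 39421 m^3
Step 4 — area served: A = V / (depth/1000) = 39421 / 0.094 = 419000 m^2
Therefore the field area that can be irrigated = 419000 m^2.


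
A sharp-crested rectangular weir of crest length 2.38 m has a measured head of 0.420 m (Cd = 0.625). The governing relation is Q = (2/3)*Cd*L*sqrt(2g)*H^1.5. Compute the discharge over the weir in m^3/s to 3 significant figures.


Q = (2/3)*0.625*2.38*sqrt(2*9.81)*0.420^1.5 = 1.20 m^3/s
Therefore the discharge over the weir = 1.20 m^3/s.


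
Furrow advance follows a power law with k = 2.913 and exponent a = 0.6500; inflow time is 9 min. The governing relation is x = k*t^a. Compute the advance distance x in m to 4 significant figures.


x = 2.913 * 9^0.6500 = 12.15 m
Therefore the advance distance x = 12.15 m.


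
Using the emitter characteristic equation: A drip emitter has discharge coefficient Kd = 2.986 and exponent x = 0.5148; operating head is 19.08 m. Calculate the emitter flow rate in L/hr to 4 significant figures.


Approach: apply the emitter characteristic equation, q = Kd * h^x.
q = 2.986 * 19.08^0.5148 = 13.62 L/hr
Therefore the emitter flow rate = 13.62 L/hr.


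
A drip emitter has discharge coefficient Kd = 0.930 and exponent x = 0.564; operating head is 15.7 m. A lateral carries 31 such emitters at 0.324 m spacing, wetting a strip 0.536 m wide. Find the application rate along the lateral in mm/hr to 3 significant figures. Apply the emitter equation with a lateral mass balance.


Approach: apply the emitter equation with a lateral mass balance, q = Kd*h^x; Q = n*q; rate = Q/(n*spacing*width).
Step 1 — single emitter flow (q = Kd*h^x):
  q = 0.930 * 15.7^0.564 = 4.3951 L/hr
Step 2 — total lateral flow: Q = 31 * 4.3951 = 136.25 L/hr
Step 3 — wetted area: A = 31 * 0.324 * 0.536 = 5.3836 m^2
Step 4 — application rate: Q/A = 136.25/5.3836 = 25.3 mm/hr
Therefore the application rate along the lateral = 25.3 mm/hr.


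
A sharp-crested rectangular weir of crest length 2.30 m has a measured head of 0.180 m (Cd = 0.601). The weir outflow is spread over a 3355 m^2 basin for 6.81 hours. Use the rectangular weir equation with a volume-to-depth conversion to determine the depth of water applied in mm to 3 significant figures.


Approach: apply the rectangular weir equation with a volume-to-depth conversion, Q = (2/3)*Cd*L*sqrt(2g)*H^1.5; d = Q*t/A * 1000.
Step 1 — weir discharge:
  Q = (2/3)*0.601*2.30*sqrt(2*9.81)*0.180^1.5 = 0.31172 m^3/s
Step 2 — volume: V = 0.31172 * 6.81*3600 = 7642.2 m^3
Step 3 — depth: d = V/A * 1000 = 7642.2/3355 * 1000 = 2280 mm
Therefore the depth of water applied = 2280 mm.


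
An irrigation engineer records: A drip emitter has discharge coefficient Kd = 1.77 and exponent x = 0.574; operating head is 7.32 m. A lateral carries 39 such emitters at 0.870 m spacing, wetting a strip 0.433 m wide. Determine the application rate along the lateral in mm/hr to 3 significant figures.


Approach: apply the emitter equation with a lateral mass balance, q = Kd*h^x; Q = n*q; rate = Q/(n*spacing*width).
Step 1 — single emitter flow (q = Kd*h^x):
  q = 1.77 * 7.32^0.574 = 5.5488 L/hr
Step 2 — total lateral flow: Q = 39 * 5.5488 = 216.40 L/hr
Step 3 — wetted area: A = 39 * 0.870 * 0.433 = 14.692 m^2
Step 4 — application rate: Q/A = 216.40/14.692 = 14.7 mm/hr
Therefore the application rate along the lateral = 14.7 mm/hr.


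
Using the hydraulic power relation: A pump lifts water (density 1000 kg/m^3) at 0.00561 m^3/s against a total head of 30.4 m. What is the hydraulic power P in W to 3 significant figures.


Approach: apply the hydraulic power relation, P = rho*g*Q*H.
P = 1000 * 9.81 * 0.00561 * 30.4 = 1670 W
Therefore the hydraulic power P = 1670 W.


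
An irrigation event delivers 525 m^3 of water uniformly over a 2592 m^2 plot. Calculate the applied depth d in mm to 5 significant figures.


Approach: apply depth from volume over area, d = (V/A)*1000.
d = (525 / 2592) * 1000 = 202.55 mm
Therefore the applied depth d = 202.55 mm.


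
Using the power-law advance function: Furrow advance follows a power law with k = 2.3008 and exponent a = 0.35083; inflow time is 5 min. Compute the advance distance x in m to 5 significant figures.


Approach: apply the power-law advance function, x = k*t^a.
x = 2.3008 * 5^0.35083 = 4.0467 m
Therefore the advance distance x = 4.0467 m.


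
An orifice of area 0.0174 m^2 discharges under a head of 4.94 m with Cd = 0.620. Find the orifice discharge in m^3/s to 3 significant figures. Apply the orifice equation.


Approach: apply the orifice equation, Q = Cd*A*sqrt(2*g*h).
Q = 0.620 * 0.0174 * sqrt(2*9.81*4.94) = 0.106 m^3/s
Therefore the orifice discharge = 0.106 m^3/s.


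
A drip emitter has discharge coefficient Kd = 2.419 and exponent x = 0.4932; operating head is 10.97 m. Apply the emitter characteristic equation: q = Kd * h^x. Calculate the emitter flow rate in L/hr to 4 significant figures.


q = 2.419 * 10.97^0.4932 = 7.883 L/hr
Therefore the emitter flow rate = 7.883 L/hr.


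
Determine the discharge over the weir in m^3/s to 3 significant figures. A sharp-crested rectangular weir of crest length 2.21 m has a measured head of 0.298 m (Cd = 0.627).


Approach: apply the rectangular weir equation, Q = (2/3)*Cd*L*sqrt(2g)*H^1.5.
Q = (2/3)*0.627*2.21*sqrt(2*9.81)*0.298^1.5 = 0.666 m^3/s
Therefore the discharge over the weir = 0.666 m^3/s.


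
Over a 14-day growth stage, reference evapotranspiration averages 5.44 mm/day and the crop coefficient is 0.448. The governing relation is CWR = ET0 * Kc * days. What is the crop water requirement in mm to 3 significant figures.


CWR = 5.44 * 0.448 * 14 = 34.1 mm
Therefore the crop water requirement = 34.1 mm.


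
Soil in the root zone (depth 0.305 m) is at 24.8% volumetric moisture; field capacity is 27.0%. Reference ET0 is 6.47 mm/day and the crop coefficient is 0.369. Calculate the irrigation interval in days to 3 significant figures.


Approach: apply soil-water budget scheduling, SMD = (FC-theta)/100*depth*1000; ETc = ET0*Kc; interval = SMD/ETc.
Step 1 — soil moisture deficit:
  SMD = (27.0 - 24.8)/100 * 0.305 * 1000 = 6.7100 mm
Step 2 — daily crop ET (ETc = ET0*Kc):
  ETc = 6.47 * 0.369 = 2.3874 mm/day
Step 3 — irrigation interval (SMD/ETc):
  interval = 6.7100 / 2.3874 = 2.81 days
Therefore the irrigation interval = 2.81 days.


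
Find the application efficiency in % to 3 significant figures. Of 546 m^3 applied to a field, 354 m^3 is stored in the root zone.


Approach: apply the application efficiency ratio, Ea = (stored/applied)*100.
Ea = (354/546)*100 = 64.8 %
Therefore the application efficiency = 64.8 %.


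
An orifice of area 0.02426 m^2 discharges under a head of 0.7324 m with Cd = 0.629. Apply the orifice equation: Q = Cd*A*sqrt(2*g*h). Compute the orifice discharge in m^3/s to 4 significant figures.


Q = 0.629 * 0.02426 * sqrt(2*9.81*0.7324) = 0.05784 m^3/s
Therefore the orifice discharge = 0.05784 m^3/s.


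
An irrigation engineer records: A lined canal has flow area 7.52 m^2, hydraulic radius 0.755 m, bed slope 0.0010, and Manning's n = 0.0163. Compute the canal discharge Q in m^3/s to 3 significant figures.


Approach: apply Manning's equation, Q = (1/n)*A*R^(2/3)*S^(1/2).
Q = (1/0.0163) * 7.52 * 0.755^(2/3) * 0.0010^(1/2) = 12.1 m^3/s
Therefore the canal discharge Q = 12.1 m^3/s.


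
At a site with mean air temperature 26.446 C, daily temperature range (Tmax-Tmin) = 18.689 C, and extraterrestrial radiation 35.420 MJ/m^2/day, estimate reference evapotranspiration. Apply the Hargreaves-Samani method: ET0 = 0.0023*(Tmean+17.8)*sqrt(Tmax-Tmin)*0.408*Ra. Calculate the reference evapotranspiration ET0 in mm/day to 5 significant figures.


ET0 = 0.0023*(26.446+17.8)*sqrt(18.689)*0.408*35.420 = 6.3578 mm/day
Therefore the reference evapotranspiration ET0 = 6.3578 mm/day.


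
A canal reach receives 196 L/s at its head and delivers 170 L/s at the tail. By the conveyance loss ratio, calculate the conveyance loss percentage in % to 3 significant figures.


Approach: apply the conveyance loss ratio, loss% = ((Q_head - Q_tail)/Q_head)*100.
loss = ((196 - 170)/196)*100 = 13.3 %
Therefore the conveyance loss percentage = 13.3 %.


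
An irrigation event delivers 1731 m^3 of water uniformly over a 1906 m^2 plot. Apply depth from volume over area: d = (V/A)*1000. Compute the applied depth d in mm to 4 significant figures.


d = (1731 / 1906) * 1000 = 908.2 mm
Therefore the applied depth d = 908.2 mm.


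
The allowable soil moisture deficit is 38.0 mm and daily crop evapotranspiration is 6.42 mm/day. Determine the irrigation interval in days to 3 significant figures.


Approach: apply the irrigation interval relation, interval = SMD / ETc.
interval = 38.0 / 6.42 = 5.92 days
Therefore the irrigation interval = 5.92 days.


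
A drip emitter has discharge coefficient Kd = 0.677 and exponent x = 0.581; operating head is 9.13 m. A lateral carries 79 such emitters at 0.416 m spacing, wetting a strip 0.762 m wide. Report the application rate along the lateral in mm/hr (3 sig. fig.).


Approach: apply the emitter equation with a lateral mass balance, q = Kd*h^x; Q = n*q; rate = Q/(n*spacing*width).
Step 1 — single emitter flow (q = Kd*h^x):
  q = 0.677 * 9.13^0.581 = 2.4469 L/hr
Step 2 — total lateral flow: Q = 79 * 2.4469 = 193.31 L/hr
Step 3 — wetted area: A = 79 * 0.416 * 0.762 = 25.042 m^2
Step 4 — application rate: Q/A = 193.31/25.042 = 7.72 mm/hr
Therefore the application rate along the lateral = 7.72 mm/hr.


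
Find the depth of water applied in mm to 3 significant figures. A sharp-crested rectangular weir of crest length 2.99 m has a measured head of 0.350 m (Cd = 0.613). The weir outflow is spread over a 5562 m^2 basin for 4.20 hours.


Approach: apply the rectangular weir equation with a volume-to-depth conversion, Q = (2/3)*Cd*L*sqrt(2g)*H^1.5; d = Q*t/A * 1000.
Step 1 — weir discharge:
  Q = (2/3)*0.613*2.99*sqrt(2*9.81)*0.350^1.5 = 1.1207 m^3/s
Step 2 — volume: V = 1.1207 * 4.20*3600 = 16945 m^3
Step 3 — depth: d = V/A * 1000 = 16945/5562 * 1000 = 3050 mm
Therefore the depth of water applied = 3050 mm.


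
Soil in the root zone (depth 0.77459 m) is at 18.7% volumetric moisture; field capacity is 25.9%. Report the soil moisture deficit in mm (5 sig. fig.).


Approach: apply the soil moisture deficit relation, SMD = (FC - theta)/100 * depth * 1000.
SMD = (25.9 - 18.7)/100 * 0.77459 * 1000 = 55.770 mm
Therefore the soil moisture deficit = 55.770 mm.


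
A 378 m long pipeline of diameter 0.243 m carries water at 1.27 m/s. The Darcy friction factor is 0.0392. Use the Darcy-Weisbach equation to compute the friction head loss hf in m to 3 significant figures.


Approach: apply the Darcy-Weisbach equation, hf = f*(L/D)*(v^2/(2g)).
hf = 0.0392 * (378/0.243) * (1.27^2 / (2*9.81))
hf = 5.01 m
Therefore the friction head loss hf = 5.01 m.


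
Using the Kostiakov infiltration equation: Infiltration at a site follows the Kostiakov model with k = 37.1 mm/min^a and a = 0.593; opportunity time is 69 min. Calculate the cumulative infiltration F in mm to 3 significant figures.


Approach: apply the Kostiakov infiltration equation, F = k*t^a.
F = 37.1 * 69^0.593 = 457 mm
Therefore the cumulative infiltration F = 457 mm.


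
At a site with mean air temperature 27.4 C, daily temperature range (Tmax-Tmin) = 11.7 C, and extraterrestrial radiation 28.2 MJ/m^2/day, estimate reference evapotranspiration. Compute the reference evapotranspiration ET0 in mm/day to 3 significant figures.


Approach: apply the Hargreaves-Samani method, ET0 = 0.0023*(Tmean+17.8)*sqrt(Tmax-Tmin)*0.408*Ra.
ET0 = 0.0023*(27.4+17.8)*sqrt(11.7)*0.408*28.2 = 4.09 mm/day
Therefore the reference evapotranspiration ET0 = 4.09 mm/day.


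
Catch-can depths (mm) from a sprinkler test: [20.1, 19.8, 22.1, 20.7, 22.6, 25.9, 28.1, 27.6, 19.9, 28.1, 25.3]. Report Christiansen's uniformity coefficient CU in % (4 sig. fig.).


Approach: apply Christiansen's uniformity coefficient, CU = (1 - mean_abs_deviation/mean)*100.
mean = 23.6545 mm
mean |d_i - mean| = 3.04132 mm
CU = (1 - 3.04132/23.6545)*100 = 87.14 %
Therefore Christiansen's uniformity coefficient CU = 87.14 %.


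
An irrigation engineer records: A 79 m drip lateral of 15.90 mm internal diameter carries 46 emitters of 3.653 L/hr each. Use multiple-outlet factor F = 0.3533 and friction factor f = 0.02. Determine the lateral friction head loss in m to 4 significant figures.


Approach: apply Darcy-Weisbach with the multiple-outlet F-factor, Q = n*q/(3600*1000) m^3/s; v = Q/A; hf = F*f*(L/D)*(v^2/(2g)).
Q = 46*3.653/(3600*1000) = 4.66772e-05 m^3/s
A = pi*(15.90e-3/2)^2 = 1.98557e-04 m^2, so v = Q/A = 0.235083 m/s
hf = 0.3533*0.02*(79/0.01590)*(0.235083^2/(2*9.81)) = 0.09889 m
Therefore the lateral friction head loss = 0.09889 m.


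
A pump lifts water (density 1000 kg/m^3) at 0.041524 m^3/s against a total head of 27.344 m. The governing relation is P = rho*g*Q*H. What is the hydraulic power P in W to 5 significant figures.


P = 1000 * 9.81 * 0.041524 * 27.344 = 11139 W
Therefore the hydraulic power P = 11139 W.


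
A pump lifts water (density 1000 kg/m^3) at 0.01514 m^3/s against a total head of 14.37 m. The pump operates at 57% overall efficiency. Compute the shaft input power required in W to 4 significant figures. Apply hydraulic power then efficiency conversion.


Approach: apply hydraulic power then efficiency conversion, P = rho*g*Q*H; P_in = P/eta.
Step 1 — hydraulic power (P = rho*g*Q*H):
  P = 1000 * 9.81 * 0.01514 * 14.37 = 2134.28 W
Step 2 — input power: P_in = P/eta = 2134.28 / 0.57 = 3744 W
Therefore the shaft input power required = 3744 W.


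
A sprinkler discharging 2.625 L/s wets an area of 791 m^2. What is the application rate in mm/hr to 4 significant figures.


Approach: apply the application rate relation, rate = (Q/A)*3600.
rate = (2.625 / 791) * 3600 = 11.95 mm/hr
Therefore the application rate = 11.95 mm/hr.


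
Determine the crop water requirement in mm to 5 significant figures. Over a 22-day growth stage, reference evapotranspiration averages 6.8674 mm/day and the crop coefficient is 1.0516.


Approach: apply the crop water requirement relation, CWR = ET0 * Kc * days.
CWR = 6.8674 * 1.0516 * 22 = 158.88 mm
Therefore the crop water requirement = 158.88 mm.


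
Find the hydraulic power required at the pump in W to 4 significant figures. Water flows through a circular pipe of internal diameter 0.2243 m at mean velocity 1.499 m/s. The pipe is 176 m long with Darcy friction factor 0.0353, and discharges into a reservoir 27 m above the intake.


Approach: apply continuity + Darcy-Weisbach + hydraulic power, Q = A*v; hf = f*(L/D)*(v^2/(2g)); H = static + hf; P = rho*g*Q*H.
Step 1 — flow rate (continuity, Q = A*v):
  A = pi*(0.2243/2)^2 = 0.0395138 m^2
  Q = 0.0395138 * 1.499 = 0.0592311 m^3/s
Step 2 — friction head loss (Darcy-Weisbach):
  hf = 0.0353 * (176/0.2243) * (1.499^2 / (2*9.81))
  hf = 3.17221 m
Step 3 — total head: H = 27 + 3.17221 = 30.1722 m
Step 4 — hydraulic power (P = rho*g*Q*H):
  P = 1000 * 9.81 * 0.0592311 * 30.1722 = 17530 W
Therefore the hydraulic power required at the pump = 17530 W.


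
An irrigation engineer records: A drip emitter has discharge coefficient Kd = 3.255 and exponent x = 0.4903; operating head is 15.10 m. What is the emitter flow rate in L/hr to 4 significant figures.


Approach: apply the emitter characteristic equation, q = Kd * h^x.
q = 3.255 * 15.10^0.4903 = 12.32 L/hr
Therefore the emitter flow rate = 12.32 L/hr.


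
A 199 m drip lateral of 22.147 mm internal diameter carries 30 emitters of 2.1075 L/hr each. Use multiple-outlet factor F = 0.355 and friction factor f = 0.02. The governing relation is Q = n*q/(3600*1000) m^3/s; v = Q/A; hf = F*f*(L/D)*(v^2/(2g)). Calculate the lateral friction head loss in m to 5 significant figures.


Q = 30*2.1075/(3600*1000) = 1.756250e-05 m^3/s
A = pi*(22.147e-3/2)^2 = 3.852296e-04 m^2, so v = Q/A = 0.04558969 m/s
hf = 0.355*0.02*(199/0.022147)*(0.04558969^2/(2*9.81)) = 0.0067582 m
Therefore the lateral friction head loss = 0.0067582 m.


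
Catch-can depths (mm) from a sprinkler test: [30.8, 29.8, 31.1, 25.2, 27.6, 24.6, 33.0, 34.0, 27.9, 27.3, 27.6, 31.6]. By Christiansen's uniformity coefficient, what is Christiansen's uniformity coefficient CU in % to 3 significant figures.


Approach: apply Christiansen's uniformity coefficient, CU = (1 - mean_abs_deviation/mean)*100.
mean = 29.208 mm
mean |d_i - mean| = 2.5083 mm
CU = (1 - 2.5083/29.208)*100 = 91.4 %
Therefore Christiansen's uniformity coefficient CU = 91.4 %.


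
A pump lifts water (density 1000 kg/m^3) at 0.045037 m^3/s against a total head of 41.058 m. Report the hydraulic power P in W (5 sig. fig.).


Approach: apply the hydraulic power relation, P = rho*g*Q*H.
P = 1000 * 9.81 * 0.045037 * 41.058 = 18140 W
Therefore the hydraulic power P = 18140 W.


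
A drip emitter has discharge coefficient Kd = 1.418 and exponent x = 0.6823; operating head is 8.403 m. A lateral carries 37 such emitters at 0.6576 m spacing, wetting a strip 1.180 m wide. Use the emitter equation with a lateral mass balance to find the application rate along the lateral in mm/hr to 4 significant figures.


Approach: apply the emitter equation with a lateral mass balance, q = Kd*h^x; Q = n*q; rate = Q/(n*spacing*width).
Step 1 — single emitter flow (q = Kd*h^x):
  q = 1.418 * 8.403^0.6823 = 6.05924 L/hr
Step 2 — total lateral flow: Q = 37 * 6.05924 = 224.192 L/hr
Step 3 — wetted area: A = 37 * 0.6576 * 1.180 = 28.7108 m^2
Step 4 — application rate: Q/A = 224.192/28.7108 = 7.809 mm/hr
Therefore the application rate along the lateral = 7.809 mm/hr.


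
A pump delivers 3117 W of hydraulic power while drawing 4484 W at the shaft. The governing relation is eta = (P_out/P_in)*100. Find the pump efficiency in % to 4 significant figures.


eta = (3117 / 4484) * 100 = 69.51 %
Therefore the pump efficiency = 69.51 %.


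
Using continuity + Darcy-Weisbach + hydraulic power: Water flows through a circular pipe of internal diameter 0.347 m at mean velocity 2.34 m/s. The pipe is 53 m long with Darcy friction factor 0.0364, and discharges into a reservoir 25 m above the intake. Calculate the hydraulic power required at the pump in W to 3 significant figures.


Approach: apply continuity + Darcy-Weisbach + hydraulic power, Q = A*v; hf = f*(L/D)*(v^2/(2g)); H = static + hf; P = rho*g*Q*H.
Step 1 — flow rate (continuity, Q = A*v):
  A = pi*(0.347/2)^2 = 0.094569 m^2
  Q = 0.094569 * 2.34 = 0.22129 m^3/s
Step 2 — friction head loss (Darcy-Weisbach):
  hf = 0.0364 * (53/0.347) * (2.34^2 / (2*9.81))
  hf = 1.5516 m
Step 3 — total head: H = 25 + 1.5516 = 26.552 m
Step 4 — hydraulic power (P = rho*g*Q*H):
  P = 1000 * 9.81 * 0.22129 * 26.552 = 57600 W
Therefore the hydraulic power required at the pump = 57600 W.


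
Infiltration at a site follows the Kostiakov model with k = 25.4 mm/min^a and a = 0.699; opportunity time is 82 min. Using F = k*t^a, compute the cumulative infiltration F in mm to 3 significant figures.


F = 25.4 * 82^0.699 = 553 mm
Therefore the cumulative infiltration F = 553 mm.


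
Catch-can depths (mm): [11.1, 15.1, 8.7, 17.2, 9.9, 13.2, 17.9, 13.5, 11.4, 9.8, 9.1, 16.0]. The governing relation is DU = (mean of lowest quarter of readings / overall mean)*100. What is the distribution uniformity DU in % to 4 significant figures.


sorted lowest 3 of 12: [8.7, 9.1, 9.8] -> mean = 9.20000 mm
overall mean = 12.7417 mm
DU = (9.20000/12.7417)*100 = 72.20 %
Therefore the distribution uniformity DU = 72.20 %.


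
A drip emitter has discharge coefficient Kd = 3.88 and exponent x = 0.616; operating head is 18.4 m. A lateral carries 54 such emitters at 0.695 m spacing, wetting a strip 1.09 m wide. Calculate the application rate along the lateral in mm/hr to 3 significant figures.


Approach: apply the emitter equation with a lateral mass balance, q = Kd*h^x; Q = n*q; rate = Q/(n*spacing*width).
Step 1 — single emitter flow (q = Kd*h^x):
  q = 3.88 * 18.4^0.616 = 23.332 L/hr
Step 2 — total lateral flow: Q = 54 * 23.332 = 1259.9 L/hr
Step 3 — wetted area: A = 54 * 0.695 * 1.09 = 40.908 m^2
Step 4 — application rate: Q/A = 1259.9/40.908 = 30.8 mm/hr
Therefore the application rate along the lateral = 30.8 mm/hr.


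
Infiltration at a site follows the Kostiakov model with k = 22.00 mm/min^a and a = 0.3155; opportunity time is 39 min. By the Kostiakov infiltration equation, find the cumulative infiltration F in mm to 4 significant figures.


Approach: apply the Kostiakov infiltration equation, F = k*t^a.
F = 22.00 * 39^0.3155 = 69.89 mm
Therefore the cumulative infiltration F = 69.89 mm.


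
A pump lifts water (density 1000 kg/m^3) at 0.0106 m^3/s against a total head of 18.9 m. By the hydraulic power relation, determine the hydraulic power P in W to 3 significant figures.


Approach: apply the hydraulic power relation, P = rho*g*Q*H.
P = 1000 * 9.81 * 0.0106 * 18.9 = 1970 W
Therefore the hydraulic power P = 1970 W.


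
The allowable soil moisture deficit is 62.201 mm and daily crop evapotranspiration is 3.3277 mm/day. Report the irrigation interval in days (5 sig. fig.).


Approach: apply the irrigation interval relation, interval = SMD / ETc.
interval = 62.201 / 3.3277 = 18.692 days
Therefore the irrigation interval = 18.692 days.


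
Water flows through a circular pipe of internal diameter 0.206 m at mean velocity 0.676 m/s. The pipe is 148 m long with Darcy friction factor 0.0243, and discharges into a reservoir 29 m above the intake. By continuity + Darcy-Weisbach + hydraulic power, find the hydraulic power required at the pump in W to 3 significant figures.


Approach: apply continuity + Darcy-Weisbach + hydraulic power, Q = A*v; hf = f*(L/D)*(v^2/(2g)); H = static + hf; P = rho*g*Q*H.
Step 1 — flow rate (continuity, Q = A*v):
  A = pi*(0.206/2)^2 = 0.033329 m^2
  Q = 0.033329 * 0.676 = 0.022531 m^3/s
Step 2 — friction head loss (Darcy-Weisbach):
  hf = 0.0243 * (148/0.206) * (0.676^2 / (2*9.81))
  hf = 0.40663 m
Step 3 — total head: H = 29 + 0.40663 = 29.407 m
Step 4 — hydraulic power (P = rho*g*Q*H):
  P = 1000 * 9.81 * 0.022531 * 29.407 = 6500 W
Therefore the hydraulic power required at the pump = 6500 W.


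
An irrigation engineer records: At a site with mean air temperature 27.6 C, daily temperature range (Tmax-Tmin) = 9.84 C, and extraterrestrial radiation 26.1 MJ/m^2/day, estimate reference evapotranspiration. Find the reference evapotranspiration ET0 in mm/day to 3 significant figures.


Approach: apply the Hargreaves-Samani method, ET0 = 0.0023*(Tmean+17.8)*sqrt(Tmax-Tmin)*0.408*Ra.
ET0 = 0.0023*(27.6+17.8)*sqrt(9.84)*0.408*26.1 = 3.49 mm/day
Therefore the reference evapotranspiration ET0 = 3.49 mm/day.


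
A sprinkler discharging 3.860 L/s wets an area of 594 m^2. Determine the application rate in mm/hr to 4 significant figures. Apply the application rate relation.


Approach: apply the application rate relation, rate = (Q/A)*3600.
rate = (3.860 / 594) * 3600 = 23.39 mm/hr
Therefore the application rate = 23.39 mm/hr.


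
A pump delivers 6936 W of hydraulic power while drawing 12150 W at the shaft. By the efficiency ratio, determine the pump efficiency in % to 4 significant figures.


Approach: apply the efficiency ratio, eta = (P_out/P_in)*100.
eta = (6936 / 12150) * 100 = 57.09 %
Therefore the pump efficiency = 57.09 %.


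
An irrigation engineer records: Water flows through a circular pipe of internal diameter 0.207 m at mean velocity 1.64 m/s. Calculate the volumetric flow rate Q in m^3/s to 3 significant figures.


Approach: apply the continuity equation for pipe flow, Q = A * v with A = pi*(D/2)^2.
A = pi*(0.207/2)^2 = 0.033654 m^2
Q = 0.033654 * 1.64 = 0.0552 m^3/s
Therefore the volumetric flow rate Q = 0.0552 m^3/s.


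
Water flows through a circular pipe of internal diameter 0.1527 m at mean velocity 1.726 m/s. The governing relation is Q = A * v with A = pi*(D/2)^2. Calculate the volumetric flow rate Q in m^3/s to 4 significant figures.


A = pi*(0.1527/2)^2 = 0.0183134 m^2
Q = 0.0183134 * 1.726 = 0.03161 m^3/s
Therefore the volumetric flow rate Q = 0.03161 m^3/s.


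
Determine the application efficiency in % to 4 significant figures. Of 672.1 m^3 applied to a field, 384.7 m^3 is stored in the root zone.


Approach: apply the application efficiency ratio, Ea = (stored/applied)*100.
Ea = (384.7/672.1)*100 = 57.24 %
Therefore the application efficiency = 57.24 %.


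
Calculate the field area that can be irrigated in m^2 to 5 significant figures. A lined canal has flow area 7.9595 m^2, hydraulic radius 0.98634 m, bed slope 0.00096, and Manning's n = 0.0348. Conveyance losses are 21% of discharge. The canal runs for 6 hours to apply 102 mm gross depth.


Approach: apply Manning's equation with a conveyance and depth budget, Q = (1/n)*A*R^(2/3)*S^(1/2); Q_field = Q*(1-loss); Area = Q_field*t/(d/1000).
Step 1 — canal discharge (Manning's equation):
  Q = (1/0.0348) * 7.9595 * 0.98634^(2/3) * 0.00096^(1/2) = 7.021985 m^3/s
Step 2 — delivered flow: Q_field = 7.021985*(1 - 21/100) = 5.547368 m^3/s
Step 3 — volume delivered: V = 5.547368 * 6*3600 = 119823.2 m^3
Step 4 — area served: A = V / (depth/1000) = 119823.2 / 0.102 = 1174700 m^2
Therefore the field area that can be irrigated = 1174700 m^2.


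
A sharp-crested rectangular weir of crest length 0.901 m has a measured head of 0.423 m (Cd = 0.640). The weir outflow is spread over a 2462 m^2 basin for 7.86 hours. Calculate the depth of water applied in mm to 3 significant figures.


Approach: apply the rectangular weir equation with a volume-to-depth conversion, Q = (2/3)*Cd*L*sqrt(2g)*H^1.5; d = Q*t/A * 1000.
Step 1 — weir discharge:
  Q = (2/3)*0.640*0.901*sqrt(2*9.81)*0.423^1.5 = 0.46846 m^3/s
Step 2 — volume: V = 0.46846 * 7.86*3600 = 13256 m^3
Step 3 — depth: d = V/A * 1000 = 13256/2462 * 1000 = 5380 mm
Therefore the depth of water applied = 5380 mm.


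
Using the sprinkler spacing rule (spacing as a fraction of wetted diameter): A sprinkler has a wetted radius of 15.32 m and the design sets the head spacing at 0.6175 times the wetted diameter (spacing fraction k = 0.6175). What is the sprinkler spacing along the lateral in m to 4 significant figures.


Approach: apply the sprinkler spacing rule (spacing as a fraction of wetted diameter), S = k*(2*R).
S = 0.6175 * (2 * 15.32) = 18.92 m
Therefore the sprinkler spacing along the lateral = 18.92 m.


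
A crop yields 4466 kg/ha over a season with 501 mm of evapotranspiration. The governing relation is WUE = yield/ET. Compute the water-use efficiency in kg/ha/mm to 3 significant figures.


WUE = 4466 / 501 = 8.91 kg/ha/mm
Therefore the water-use efficiency = 8.91 kg/ha/mm.


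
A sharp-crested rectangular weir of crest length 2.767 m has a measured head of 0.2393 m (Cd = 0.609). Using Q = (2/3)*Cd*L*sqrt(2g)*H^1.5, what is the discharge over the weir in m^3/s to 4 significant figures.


Q = (2/3)*0.609*2.767*sqrt(2*9.81)*0.2393^1.5 = 0.5825 m^3/s
Therefore the discharge over the weir = 0.5825 m^3/s.


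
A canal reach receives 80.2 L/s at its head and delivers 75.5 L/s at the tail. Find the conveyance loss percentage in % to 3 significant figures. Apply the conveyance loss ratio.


Approach: apply the conveyance loss ratio, loss% = ((Q_head - Q_tail)/Q_head)*100.
loss = ((80.2 - 75.5)/80.2)*100 = 5.86 %
Therefore the conveyance loss percentage = 5.86 %.


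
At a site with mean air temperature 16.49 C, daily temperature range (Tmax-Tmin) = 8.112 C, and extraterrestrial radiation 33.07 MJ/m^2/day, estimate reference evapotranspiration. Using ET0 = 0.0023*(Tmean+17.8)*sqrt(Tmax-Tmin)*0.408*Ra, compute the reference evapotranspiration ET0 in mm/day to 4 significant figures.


ET0 = 0.0023*(16.49+17.8)*sqrt(8.112)*0.408*33.07 = 3.031 mm/day
Therefore the reference evapotranspiration ET0 = 3.031 mm/day.


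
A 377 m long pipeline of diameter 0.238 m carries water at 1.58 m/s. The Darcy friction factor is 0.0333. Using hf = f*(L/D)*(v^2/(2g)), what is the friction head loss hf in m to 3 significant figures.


hf = 0.0333 * (377/0.238) * (1.58^2 / (2*9.81))
hf = 6.71 m
Therefore the friction head loss hf = 6.71 m.


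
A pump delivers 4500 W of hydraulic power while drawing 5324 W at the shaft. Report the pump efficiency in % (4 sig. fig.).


Approach: apply the efficiency ratio, eta = (P_out/P_in)*100.
eta = (4500 / 5324) * 100 = 84.52 %
Therefore the pump efficiency = 84.52 %.


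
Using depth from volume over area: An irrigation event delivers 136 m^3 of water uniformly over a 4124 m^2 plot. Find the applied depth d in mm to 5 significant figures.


Approach: apply depth from volume over area, d = (V/A)*1000.
d = (136 / 4124) * 1000 = 32.978 mm
Therefore the applied depth d = 32.978 mm.


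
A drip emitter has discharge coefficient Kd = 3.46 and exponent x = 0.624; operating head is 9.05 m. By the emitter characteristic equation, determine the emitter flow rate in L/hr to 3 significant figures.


Approach: apply the emitter characteristic equation, q = Kd * h^x.
q = 3.46 * 9.05^0.624 = 13.7 L/hr
Therefore the emitter flow rate = 13.7 L/hr.


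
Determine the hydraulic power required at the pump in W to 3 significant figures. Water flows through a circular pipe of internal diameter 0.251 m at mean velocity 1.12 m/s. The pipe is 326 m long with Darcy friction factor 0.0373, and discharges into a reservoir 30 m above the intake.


Approach: apply continuity + Darcy-Weisbach + hydraulic power, Q = A*v; hf = f*(L/D)*(v^2/(2g)); H = static + hf; P = rho*g*Q*H.
Step 1 — flow rate (continuity, Q = A*v):
  A = pi*(0.251/2)^2 = 0.049481 m^2
  Q = 0.049481 * 1.12 = 0.055419 m^3/s
Step 2 — friction head loss (Darcy-Weisbach):
  hf = 0.0373 * (326/0.251) * (1.12^2 / (2*9.81))
  hf = 3.0973 m
Step 3 — total head: H = 30 + 3.0973 = 33.097 m
Step 4 — hydraulic power (P = rho*g*Q*H):
  P = 1000 * 9.81 * 0.055419 * 33.097 = 18000 W
Therefore the hydraulic power required at the pump = 18000 W.


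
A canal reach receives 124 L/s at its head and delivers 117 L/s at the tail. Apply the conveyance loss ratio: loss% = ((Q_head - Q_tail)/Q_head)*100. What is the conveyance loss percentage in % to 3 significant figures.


loss = ((124 - 117)/124)*100 = 5.65 %
Therefore the conveyance loss percentage = 5.65 %.


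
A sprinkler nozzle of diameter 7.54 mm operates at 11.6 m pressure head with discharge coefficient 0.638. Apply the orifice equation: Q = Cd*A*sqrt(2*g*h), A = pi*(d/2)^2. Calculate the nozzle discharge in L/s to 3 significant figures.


A = pi*(7.54e-3/2)^2 = 4.4651e-05 m^2
Q = 0.638 * 4.4651e-05 * sqrt(2*9.81*11.6) * 1000 = 0.430 L/s
Therefore the nozzle discharge = 0.430 L/s.


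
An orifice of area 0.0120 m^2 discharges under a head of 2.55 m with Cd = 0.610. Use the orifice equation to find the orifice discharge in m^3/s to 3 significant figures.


Approach: apply the orifice equation, Q = Cd*A*sqrt(2*g*h).
Q = 0.610 * 0.0120 * sqrt(2*9.81*2.55) = 0.0518 m^3/s
Therefore the orifice discharge = 0.0518 m^3/s.


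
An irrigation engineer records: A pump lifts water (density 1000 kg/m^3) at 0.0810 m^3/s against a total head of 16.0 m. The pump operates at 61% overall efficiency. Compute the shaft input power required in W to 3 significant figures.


Approach: apply hydraulic power then efficiency conversion, P = rho*g*Q*H; P_in = P/eta.
Step 1 — hydraulic power (P = rho*g*Q*H):
  P = 1000 * 9.81 * 0.0810 * 16.0 = 12714 W
Step 2 — input power: P_in = P/eta = 12714 / 0.61 = 20800 W
Therefore the shaft input power required = 20800 W.


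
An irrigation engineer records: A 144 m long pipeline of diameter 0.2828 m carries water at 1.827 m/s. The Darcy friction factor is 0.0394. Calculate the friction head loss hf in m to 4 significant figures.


Approach: apply the Darcy-Weisbach equation, hf = f*(L/D)*(v^2/(2g)).
hf = 0.0394 * (144/0.2828) * (1.827^2 / (2*9.81))
hf = 3.413 m
Therefore the friction head loss hf = 3.413 m.


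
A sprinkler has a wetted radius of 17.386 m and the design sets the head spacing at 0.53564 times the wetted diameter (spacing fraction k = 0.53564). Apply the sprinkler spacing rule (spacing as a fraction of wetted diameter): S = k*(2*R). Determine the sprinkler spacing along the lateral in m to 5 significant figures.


S = 0.53564 * (2 * 17.386) = 18.625 m
Therefore the sprinkler spacing along the lateral = 18.625 m.


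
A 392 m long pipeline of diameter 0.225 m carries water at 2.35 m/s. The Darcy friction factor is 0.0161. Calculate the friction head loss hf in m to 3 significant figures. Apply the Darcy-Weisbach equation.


Approach: apply the Darcy-Weisbach equation, hf = f*(L/D)*(v^2/(2g)).
hf = 0.0161 * (392/0.225) * (2.35^2 / (2*9.81))
hf = 7.90 m
Therefore the friction head loss hf = 7.90 m.


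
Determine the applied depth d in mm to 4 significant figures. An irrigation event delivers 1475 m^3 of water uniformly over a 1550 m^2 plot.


Approach: apply depth from volume over area, d = (V/A)*1000.
d = (1475 / 1550) * 1000 = 951.6 mm
Therefore the applied depth d = 951.6 mm.


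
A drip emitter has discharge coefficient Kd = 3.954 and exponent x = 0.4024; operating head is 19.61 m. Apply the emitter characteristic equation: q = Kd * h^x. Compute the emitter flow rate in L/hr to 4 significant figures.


q = 3.954 * 19.61^0.4024 = 13.10 L/hr
Therefore the emitter flow rate = 13.10 L/hr.


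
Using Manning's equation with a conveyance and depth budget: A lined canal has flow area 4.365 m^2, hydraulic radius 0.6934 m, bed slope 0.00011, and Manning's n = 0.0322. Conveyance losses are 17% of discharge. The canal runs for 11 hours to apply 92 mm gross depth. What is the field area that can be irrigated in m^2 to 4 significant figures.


Approach: apply Manning's equation with a conveyance and depth budget, Q = (1/n)*A*R^(2/3)*S^(1/2); Q_field = Q*(1-loss); Area = Q_field*t/(d/1000).
Step 1 — canal discharge (Manning's equation):
  Q = (1/0.0322) * 4.365 * 0.6934^(2/3) * 0.00011^(1/2) = 1.11382 m^3/s
Step 2 — delivered flow: Q_field = 1.11382*(1 - 17/100) = 0.924468 m^3/s
Step 3 — volume delivered: V = 0.924468 * 11*3600 = 36608.9 m^3
Step 4 — area served: A = V / (depth/1000) = 36608.9 / 0.092 = 397900 m^2
Therefore the field area that can be irrigated = 397900 m^2.


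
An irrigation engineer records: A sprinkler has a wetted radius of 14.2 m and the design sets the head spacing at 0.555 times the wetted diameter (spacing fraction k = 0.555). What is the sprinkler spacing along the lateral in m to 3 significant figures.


Approach: apply the sprinkler spacing rule (spacing as a fraction of wetted diameter), S = k*(2*R).
S = 0.555 * (2 * 14.2) = 15.8 m
Therefore the sprinkler spacing along the lateral = 15.8 m.


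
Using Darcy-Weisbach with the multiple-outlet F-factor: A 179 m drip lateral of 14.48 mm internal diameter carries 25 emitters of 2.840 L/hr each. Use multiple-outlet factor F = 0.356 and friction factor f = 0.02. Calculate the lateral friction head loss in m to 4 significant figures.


Approach: apply Darcy-Weisbach with the multiple-outlet F-factor, Q = n*q/(3600*1000) m^3/s; v = Q/A; hf = F*f*(L/D)*(v^2/(2g)).
Q = 25*2.840/(3600*1000) = 1.97222e-05 m^3/s
A = pi*(14.48e-3/2)^2 = 1.64675e-04 m^2, so v = Q/A = 0.119765 m/s
hf = 0.356*0.02*(179/0.01448)*(0.119765^2/(2*9.81)) = 0.06435 m
Therefore the lateral friction head loss = 0.06435 m.


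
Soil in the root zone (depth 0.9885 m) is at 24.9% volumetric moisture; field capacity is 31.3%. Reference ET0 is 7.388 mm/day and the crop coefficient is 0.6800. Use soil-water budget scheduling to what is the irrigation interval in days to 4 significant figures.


Approach: apply soil-water budget scheduling, SMD = (FC-theta)/100*depth*1000; ETc = ET0*Kc; interval = SMD/ETc.
Step 1 — soil moisture deficit:
  SMD = (31.3 - 24.9)/100 * 0.9885 * 1000 = 63.2640 mm
Step 2 — daily crop ET (ETc = ET0*Kc):
  ETc = 7.388 * 0.6800 = 5.02384 mm/day
Step 3 — irrigation interval (SMD/ETc):
  interval = 63.2640 / 5.02384 = 12.59 days
Therefore the irrigation interval = 12.59 days.


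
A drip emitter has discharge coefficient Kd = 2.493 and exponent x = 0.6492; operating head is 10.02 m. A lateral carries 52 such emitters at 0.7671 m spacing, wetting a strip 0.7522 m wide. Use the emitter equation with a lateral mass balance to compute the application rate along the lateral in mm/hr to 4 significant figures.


Approach: apply the emitter equation with a lateral mass balance, q = Kd*h^x; Q = n*q; rate = Q/(n*spacing*width).
Step 1 — single emitter flow (q = Kd*h^x):
  q = 2.493 * 10.02^0.6492 = 11.1298 L/hr
Step 2 — total lateral flow: Q = 52 * 11.1298 = 578.747 L/hr
Step 3 — wetted area: A = 52 * 0.7671 * 0.7522 = 30.0047 m^2
Step 4 — application rate: Q/A = 578.747/30.0047 = 19.29 mm/hr
Therefore the application rate along the lateral = 19.29 mm/hr.


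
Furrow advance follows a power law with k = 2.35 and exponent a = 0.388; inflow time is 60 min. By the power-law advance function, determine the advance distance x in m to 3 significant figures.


Approach: apply the power-law advance function, x = k*t^a.
x = 2.35 * 60^0.388 = 11.5 m
Therefore the advance distance x = 11.5 m.


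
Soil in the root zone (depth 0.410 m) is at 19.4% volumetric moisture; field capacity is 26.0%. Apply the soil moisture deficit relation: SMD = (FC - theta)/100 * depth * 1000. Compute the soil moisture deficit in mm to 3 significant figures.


SMD = (26.0 - 19.4)/100 * 0.410 * 1000 = 27.1 mm
Therefore the soil moisture deficit = 27.1 mm.
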